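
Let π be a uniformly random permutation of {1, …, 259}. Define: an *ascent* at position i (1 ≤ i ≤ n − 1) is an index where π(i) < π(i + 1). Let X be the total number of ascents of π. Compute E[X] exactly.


Write X = Σ X_I over i = 1, …, 258, with X_I the indicator of one ascent.
There are 258 indicators.
For each fixed i, the pair (π(i), π(i+1)) is a uniformly random ordered pair of distinct values from {1, …, 259}; by symmetry P[π(i) < π(i+1)] = 1/2.
By linearity: E[X] = 258 · (1/2) = (259 − 1) · (1/2) = 129 ≈ 129.0000.

E[X] = 129 = 129.0000.


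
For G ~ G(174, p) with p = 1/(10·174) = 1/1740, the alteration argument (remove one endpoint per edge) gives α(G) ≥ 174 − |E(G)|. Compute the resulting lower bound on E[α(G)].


E[|E(G)|] = C(174, 2)·p = 15051 · (1/1740) = 173/20.
E[α(G)] ≥ n − E[|E(G)|] = 174 − 173/20 = 3307/20.
Numerically: ≈ 165.35000.
(This is only a lower bound; the true E[α(G)] may be larger.)

E[α(G)] ≥ 3307/20 ≈ 165.35000.


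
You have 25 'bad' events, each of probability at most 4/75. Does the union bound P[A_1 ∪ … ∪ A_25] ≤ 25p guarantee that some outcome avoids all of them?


Union bound: P[∪_{i=1}^{25} A_i] ≤ Σ_i P[A_i] ≤ 25·p = 25·(4/75) = 4/3.
Numerically: 4/3 ≈ 1.333.
Is 4/3 < 1? NO.
Since the bound 4/3 is ≥ 1, the union bound is uninformative here; it does NOT by itself certify existence.

25·p = 4/3 ≈ 1.333; existence NOT certified by the union bound.


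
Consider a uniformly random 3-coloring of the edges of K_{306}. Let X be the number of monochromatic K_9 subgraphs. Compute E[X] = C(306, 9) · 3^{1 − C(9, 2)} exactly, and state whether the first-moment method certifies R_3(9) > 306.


E[X] = C(306, 9) · 3^{1 − 36} = 57564745737892900 · 3^{−35} = 57564745737892900/50031545098999707.
As a reduced fraction: E[X] = 57564745737892900/50031545098999707 ≈ 1.1505690.
Is E[X] < 1? NO.
Since E[X] ≥ 1, the first-moment bound is inconclusive at n = 306; it does NOT by itself certify R_3(9) > 306.

E[X] = 57564745737892900/50031545098999707 ≈ 1.1505690; E[X] ≥ 1; first-moment method inconclusive here.


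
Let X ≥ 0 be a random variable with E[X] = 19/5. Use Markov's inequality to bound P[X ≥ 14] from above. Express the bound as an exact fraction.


μ = E[X] = 19/5, a = 14.
Markov: P[X ≥ 14] ≤ μ/a = (19/5)/14 = 19/70.
Numerically: ≈ 0.271429.
(Since a = 14 > μ = 3.800000, the bound 19/70 is < 1 and informative.)

P[X ≥ 14] ≤ 19/70 ≈ 0.271429.


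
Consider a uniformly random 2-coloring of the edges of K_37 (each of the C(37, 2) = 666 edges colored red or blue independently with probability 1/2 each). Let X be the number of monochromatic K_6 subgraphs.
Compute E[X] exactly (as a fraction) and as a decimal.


Let X = Σ_S X_S over the C(37, 6) = 2324784 subsets S of size 6, where X_S = 1 if the K_6 on S is monochromatic.
For a fixed S, the K_6 on S has C(6, 2) = 15 edges. P[all 15 edges red] = (1/2)^15, and likewise for blue, so P[monochromatic] = 2·(1/2)^15 = 2^{1 − 15} = 1/16384.
By linearity: E[X] = C(37, 6) · 2^{1 − 15} = 2324784 · 1/16384 = 145299/1024.
Numerically: E[X] ≈ 141.893555.

E[X] = C(37,6)·2^(1−C(6,2)) = 145299/1024 ≈ 141.893555.


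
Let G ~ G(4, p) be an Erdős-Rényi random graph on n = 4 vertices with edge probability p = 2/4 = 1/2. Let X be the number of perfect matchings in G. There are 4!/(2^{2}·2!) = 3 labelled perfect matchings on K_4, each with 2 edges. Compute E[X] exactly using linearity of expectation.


K_4 has 4!/(2^{2}·2!) = 3 labelled perfect matchings.
For each such perfect matching H, let X_H = 1 if all 2 edges of H are present in G. Then P[X_H = 1] = p^{2} = (1/2)^{2} = 1/4.
Summing the indicators: E[X] = Σ_H E[X_H] = 3 · p^{2} = 3 · 1/4 = 3/4.
Numerically: E[X] ≈ 0.75.

E[X] = 3 · (1/2)^{2} = 3/4 ≈ 0.75.


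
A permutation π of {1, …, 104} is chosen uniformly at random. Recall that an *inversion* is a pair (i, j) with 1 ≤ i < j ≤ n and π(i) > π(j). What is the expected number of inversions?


Write X = Σ X_I over the C(104, 2) = 5356 pairs i < j, with X_I the indicator of one inversion.
There are 5356 indicators.
For each fixed pair i < j, the values π(i) and π(j) are two distinct elements of {1, …, 104} in uniformly random order; by symmetry P[π(i) > π(j)] = 1/2.
By linearity: E[X] = 5356 · (1/2) = C(104, 2) · (1/2) = 5356/2 = 2678 ≈ 2678.00000.

E[X] = 2678 = 2678.00000.


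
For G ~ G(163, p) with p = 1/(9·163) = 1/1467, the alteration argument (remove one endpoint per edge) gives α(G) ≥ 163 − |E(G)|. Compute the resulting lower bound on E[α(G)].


E[|E(G)|] = C(163, 2)·p = 13203 · (1/1467) = 9.
E[α(G)] ≥ n − E[|E(G)|] = 163 − 9 = 154.
Numerically: ≈ 154.00000.
(This is only a lower bound; the true E[α(G)] may be larger.)

E[α(G)] ≥ 154 ≈ 154.00000.


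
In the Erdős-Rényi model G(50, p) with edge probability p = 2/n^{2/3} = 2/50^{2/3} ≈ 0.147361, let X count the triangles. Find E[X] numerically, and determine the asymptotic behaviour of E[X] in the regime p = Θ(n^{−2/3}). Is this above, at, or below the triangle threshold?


Number of potential triangles: C(50, 3) = 19600.
Each occurs with probability p³ ≈ (0.147361)³ ≈ 3.20000000e-03.
By linearity: E[X] = C(50, 3)·p³ ≈ 19600 · 3.20000000e-03 ≈ 62.720000.
Since α = 2/3 < 1, p = c/n^{2/3} ≫ 1/n is above the triangle threshold p ~ 1/n. Asymptotically E[X] ~ (c³/6)·n^{3(1−α)} = (2³/6)·n^{1} → ∞; triangles are abundant w.h.p.

E[X] ≈ 62.720000; in regime p = Θ(1/n^{2/3}) E[X] diverges (above the triangle threshold p ~ 1/n).


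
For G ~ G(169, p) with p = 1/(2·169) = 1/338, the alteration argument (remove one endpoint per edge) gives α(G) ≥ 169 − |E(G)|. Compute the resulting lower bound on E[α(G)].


E[|E(G)|] = C(169, 2)·p = 14196 · (1/338) = 42.
E[α(G)] ≥ n − E[|E(G)|] = 169 − 42 = 127.
Numerically: ≈ 127.00000.
(This is only a lower bound; the true E[α(G)] may be larger.)

E[α(G)] ≥ 127 ≈ 127.00000.


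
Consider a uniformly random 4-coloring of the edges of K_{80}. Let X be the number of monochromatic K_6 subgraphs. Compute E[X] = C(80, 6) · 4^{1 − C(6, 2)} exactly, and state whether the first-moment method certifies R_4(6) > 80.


E[X] = C(80, 6) · 4^{1 − 15} = 300500200 · 4^{−14} = 300500200/268435456.
As a reduced fraction: E[X] = 37562525/33554432 ≈ 1.1194505.
Is E[X] < 1? NO.
Since E[X] ≥ 1, the first-moment bound is inconclusive at n = 80; it does NOT by itself certify R_4(6) > 80.

E[X] = 37562525/33554432 ≈ 1.1194505; E[X] ≥ 1; first-moment method inconclusive here.


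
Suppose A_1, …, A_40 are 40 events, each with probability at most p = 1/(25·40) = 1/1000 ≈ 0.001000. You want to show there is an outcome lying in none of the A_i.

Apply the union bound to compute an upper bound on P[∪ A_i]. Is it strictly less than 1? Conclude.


Union bound: P[∪_{i=1}^{40} A_i] ≤ Σ_i P[A_i] ≤ 40·p = 40·(1/1000) = 1/25.
Numerically: 1/25 ≈ 0.040000.
Is 1/25 < 1? YES.
Since P[∪ A_i] ≤ 1/25 < 1, the complement has P[∩ A_i^c] ≥ 1 − 1/25 = 24/25 > 0, so some outcome avoids every A_i.

40·p = 1/25 ≈ 0.040000; existence CERTIFIED by the union bound.


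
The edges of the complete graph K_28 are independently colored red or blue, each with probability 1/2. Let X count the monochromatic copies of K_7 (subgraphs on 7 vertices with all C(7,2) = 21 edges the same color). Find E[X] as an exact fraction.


Let X = Σ_S X_S over the C(28, 7) = 1184040 subsets S of size 7, where X_S = 1 if the K_7 on S is monochromatic.
For a fixed S, the K_7 on S has C(7, 2) = 21 edges. P[all 21 edges red] = (1/2)^21, and likewise for blue, so P[monochromatic] = 2·(1/2)^21 = 2^{1 − 21} = 1/1048576.
Summing: E[X] = C(28, 7) · 2^{1 − 21} = 1184040 · 1/1048576 = 148005/131072.
Numerically: E[X] ≈ 1.1292.

E[X] = C(28,7)·2^(1−C(7,2)) = 148005/131072 ≈ 1.1292.


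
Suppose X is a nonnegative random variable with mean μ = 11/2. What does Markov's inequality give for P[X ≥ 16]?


μ = E[X] = 11/2, a = 16.
Markov: P[X ≥ 16] ≤ μ/a = (11/2)/16 = 11/32.
Numerically: ≈ 0.34375.
(Since a = 16 > μ = 5.50000, the bound 11/32 is < 1 and informative.)

P[X ≥ 16] ≤ 11/32 ≈ 0.34375.


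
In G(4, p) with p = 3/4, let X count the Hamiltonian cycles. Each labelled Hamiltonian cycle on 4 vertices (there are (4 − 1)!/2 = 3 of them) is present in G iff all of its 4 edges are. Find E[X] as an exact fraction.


K_4 has (4 − 1)!/2 = 3 labelled Hamiltonian cycles.
For each such Hamiltonian cycle H, let X_H = 1 if all 4 edges of H are present in G. Then P[X_H = 1] = p^{4} = (3/4)^{4} = 81/256.
By linearity: E[X] = Σ_H E[X_H] = 3 · p^{4} = 3 · 81/256 = 243/256.
Numerically: E[X] ≈ 0.94922.

E[X] = 3 · (3/4)^{4} = 243/256 ≈ 0.94922.


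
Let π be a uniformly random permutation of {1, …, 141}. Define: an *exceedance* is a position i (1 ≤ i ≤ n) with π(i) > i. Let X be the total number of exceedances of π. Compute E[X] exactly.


Write X = Σ_{i=1}^{141} X_i, where X_i = 1_{π(i) > i}.
For each fixed i, π(i) is uniform over {1, …, 141} (marginal of a uniform permutation), so P[π(i) > i] = (n − i)/n. Summing: Σ_{i=1}^{141} (n − i)/n = (0 + 1 + … + 140)/141 = 141(141 − 1)/(2·141) = (141 − 1)/2.
Hence E[X] = Σ_{i=1}^{141} (141 − i)/141 = 70 ≈ 70.000.

E[X] = 70 = 70.000.


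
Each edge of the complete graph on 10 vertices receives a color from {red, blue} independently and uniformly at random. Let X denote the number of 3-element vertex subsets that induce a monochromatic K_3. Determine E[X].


Let X = Σ_S X_S over the C(10, 3) = 120 subsets S of size 3, where X_S = 1 if the K_3 on S is monochromatic.
For a fixed S, the K_3 on S has C(3, 2) = 3 edges. P[all 3 edges red] = (1/2)^3, and likewise for blue, so P[monochromatic] = 2·(1/2)^3 = 2^{1 − 3} = 1/4.
By linearity of expectation: E[X] = C(10, 3) · 2^{1 − 3} = 120 · 1/4 = 30.
Numerically: E[X] ≈ 30.00000.

E[X] = C(10,3)·2^(1−C(3,2)) = 30 ≈ 30.00000.


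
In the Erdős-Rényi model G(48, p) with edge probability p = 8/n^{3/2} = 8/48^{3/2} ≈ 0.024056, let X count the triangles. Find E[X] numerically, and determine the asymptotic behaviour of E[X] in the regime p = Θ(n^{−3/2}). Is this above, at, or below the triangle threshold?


Number of potential triangles: C(48, 3) = 17296.
Each occurs with probability p³ ≈ (0.024056)³ ≈ 1.3921447e-05.
By linearity: E[X] = C(48, 3)·p³ ≈ 17296 · 1.3921447e-05 ≈ 0.24079.
Since α = 3/2 > 1, p = c/n^{3/2} = o(1/n) is below the triangle threshold p ~ 1/n. Asymptotically E[X] ~ (c³/6)·n^{3(1−α)} = (8³/6)·n^{-1.5} → 0, so by Markov's inequality G has no triangles w.h.p.

E[X] ≈ 0.24079; in regime p = Θ(1/n^{3/2}) E[X] tends to 0 (below the triangle threshold p ~ 1/n).


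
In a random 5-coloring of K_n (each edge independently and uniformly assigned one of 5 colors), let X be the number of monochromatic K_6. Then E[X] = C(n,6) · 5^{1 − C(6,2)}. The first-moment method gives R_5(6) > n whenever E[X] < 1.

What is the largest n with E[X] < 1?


We need C(n, 6) · 5^{1 − 15} < 1, i.e. C(n, 6) < 5^{15 − 1} = 6103515625.
Check values of n near the boundary:
  n = 124: C(124, 6) = 4465475476; 4465475476 < 6103515625? YES
  n = 125: C(125, 6) = 4690625500; 4690625500 < 6103515625? YES
  n = 126: C(126, 6) = 4925156775; 4925156775 < 6103515625? YES
  n = 127: C(127, 6) = 5169379425; 5169379425 < 6103515625? YES
  n = 128: C(128, 6) = 5423611200; 5423611200 < 6103515625? YES
  n = 129: C(129, 6) = 5688177600; 5688177600 < 6103515625? YES
  n = 130: C(130, 6) = 5963412000; 5963412000 < 6103515625? YES
  n = 131: C(131, 6) = 6249655776; 6249655776 < 6103515625? NO
  n = 132: C(132, 6) = 6547258432; 6547258432 < 6103515625? NO
The largest n with C(n, 6) < 6103515625 is n = 130 (where E[X] = 47707296/48828125 ≈ 0.9770454). Hence R_5(6) > 130, i.e. R_5(6) ≥ 131.

Largest n = 130; hence R_5(6) > 130.


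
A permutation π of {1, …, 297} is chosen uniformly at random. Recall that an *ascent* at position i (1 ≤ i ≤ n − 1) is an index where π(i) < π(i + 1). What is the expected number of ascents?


Write X = Σ X_I over i = 1, …, 296, with X_I the indicator of one ascent.
There are 296 indicators.
For each fixed i, the pair (π(i), π(i+1)) is a uniformly random ordered pair of distinct values from {1, …, 297}; by symmetry P[π(i) < π(i+1)] = 1/2.
By linearity: E[X] = 296 · (1/2) = (297 − 1) · (1/2) = 148 ≈ 148.00000.

E[X] = 148 = 148.00000.


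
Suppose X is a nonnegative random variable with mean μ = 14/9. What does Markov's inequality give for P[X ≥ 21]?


μ = E[X] = 14/9, a = 21.
Markov: P[X ≥ 21] ≤ μ/a = (14/9)/21 = 2/27.
Numerically: ≈ 0.074074.
(Since a = 21 > μ = 1.555556, the bound 2/27 is < 1 and informative.)

P[X ≥ 21] ≤ 2/27 ≈ 0.074074.


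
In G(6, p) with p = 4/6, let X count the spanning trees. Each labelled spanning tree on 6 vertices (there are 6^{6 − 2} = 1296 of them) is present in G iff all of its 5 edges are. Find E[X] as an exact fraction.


K_6 has 6^{6 − 2} = 1296 labelled spanning trees.
For each such spanning tree H, let X_H = 1 if all 5 edges of H are present in G. Then P[X_H = 1] = p^{5} = (2/3)^{5} = 32/243.
By linearity: E[X] = Σ_H E[X_H] = 1296 · p^{5} = 1296 · 32/243 = 512/3.
Numerically: E[X] ≈ 171.

E[X] = 1296 · (2/3)^{5} = 512/3 ≈ 171.


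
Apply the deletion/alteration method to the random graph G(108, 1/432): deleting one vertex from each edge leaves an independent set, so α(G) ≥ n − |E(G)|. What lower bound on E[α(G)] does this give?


E[|E(G)|] = C(108, 2)·p = 5778 · (1/432) = 107/8.
E[α(G)] ≥ n − E[|E(G)|] = 108 − 107/8 = 757/8.
Numerically: ≈ 94.6250.
(This is only a lower bound; the true E[α(G)] may be larger.)

E[α(G)] ≥ 757/8 ≈ 94.6250.


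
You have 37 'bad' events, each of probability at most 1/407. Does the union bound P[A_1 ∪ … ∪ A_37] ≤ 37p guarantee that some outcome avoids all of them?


Union bound: P[∪_{i=1}^{37} A_i] ≤ Σ_i P[A_i] ≤ 37·p = 37·(1/407) = 1/11.
Numerically: 1/11 ≈ 0.0909.
Is 1/11 < 1? YES.
Since P[∪ A_i] ≤ 1/11 < 1, the complement has P[∩ A_i^c] ≥ 1 − 1/11 = 10/11 > 0, so some outcome avoids every A_i.

37·p = 1/11 ≈ 0.0909; existence CERTIFIED by the union bound.


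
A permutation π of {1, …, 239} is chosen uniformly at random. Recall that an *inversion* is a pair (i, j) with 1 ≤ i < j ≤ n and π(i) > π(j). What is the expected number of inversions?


Write X = Σ X_I over the C(239, 2) = 28441 pairs i < j, with X_I the indicator of one inversion.
There are 28441 indicators.
For each fixed pair i < j, the values π(i) and π(j) are two distinct elements of {1, …, 239} in uniformly random order; by symmetry P[π(i) > π(j)] = 1/2.
By linearity: E[X] = 28441 · (1/2) = C(239, 2) · (1/2) = 28441/2 = 28441/2 ≈ 14220.500.

E[X] = 28441/2 = 14220.500.


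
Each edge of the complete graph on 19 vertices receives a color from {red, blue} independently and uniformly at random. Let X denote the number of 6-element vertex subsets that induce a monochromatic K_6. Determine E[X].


Let X = Σ_S X_S over the C(19, 6) = 27132 subsets S of size 6, where X_S = 1 if the K_6 on S is monochromatic.
For a fixed S, the K_6 on S has C(6, 2) = 15 edges. P[all 15 edges red] = (1/2)^15, and likewise for blue, so P[monochromatic] = 2·(1/2)^15 = 2^{1 − 15} = 1/16384.
Summing: E[X] = C(19, 6) · 2^{1 − 15} = 27132 · 1/16384 = 6783/4096.
Numerically: E[X] ≈ 1.6560.

E[X] = C(19,6)·2^(1−C(6,2)) = 6783/4096 ≈ 1.6560.


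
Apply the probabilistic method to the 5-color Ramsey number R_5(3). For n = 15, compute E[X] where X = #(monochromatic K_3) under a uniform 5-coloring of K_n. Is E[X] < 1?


E[X] = C(15, 3) · 5^{1 − 3} = 455 · 5^{−2} = 455/25.
As a reduced fraction: E[X] = 91/5 ≈ 18.2000.
Is E[X] < 1? NO.
Since E[X] ≥ 1, the first-moment bound is inconclusive at n = 15; it does NOT by itself certify R_5(3) > 15.

E[X] = 91/5 ≈ 18.2000; E[X] ≥ 1; first-moment method inconclusive here.


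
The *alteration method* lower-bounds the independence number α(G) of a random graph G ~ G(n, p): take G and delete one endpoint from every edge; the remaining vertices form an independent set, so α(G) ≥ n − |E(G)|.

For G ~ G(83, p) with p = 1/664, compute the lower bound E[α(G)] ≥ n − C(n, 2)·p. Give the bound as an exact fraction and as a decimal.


E[|E(G)|] = C(83, 2)·p = 3403 · (1/664) = 41/8.
E[α(G)] ≥ n − E[|E(G)|] = 83 − 41/8 = 623/8.
Numerically: ≈ 77.875.
(This is only a lower bound; the true E[α(G)] may be larger.)

E[α(G)] ≥ 623/8 ≈ 77.875.


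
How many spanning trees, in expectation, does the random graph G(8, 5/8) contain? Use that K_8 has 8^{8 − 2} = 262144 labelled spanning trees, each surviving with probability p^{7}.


K_8 has 8^{8 − 2} = 262144 labelled spanning trees.
For each such spanning tree H, let X_H = 1 if all 7 edges of H are present in G. Then P[X_H = 1] = p^{7} = (5/8)^{7} = 78125/2097152.
Summing the indicators: E[X] = Σ_H E[X_H] = 262144 · p^{7} = 262144 · 78125/2097152 = 78125/8.
Numerically: E[X] ≈ 9.77e+03.

E[X] = 262144 · (5/8)^{7} = 78125/8 ≈ 9.77e+03.


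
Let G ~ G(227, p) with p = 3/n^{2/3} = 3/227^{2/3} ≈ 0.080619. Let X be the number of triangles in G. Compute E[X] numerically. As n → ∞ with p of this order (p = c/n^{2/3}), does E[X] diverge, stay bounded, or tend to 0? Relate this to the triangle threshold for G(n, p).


Number of potential triangles: C(227, 3) = 1923825.
Each occurs with probability p³ ≈ (0.080619)³ ≈ 5.23976790e-04.
By linearity: E[X] = C(227, 3)·p³ ≈ 1923825 · 5.23976790e-04 ≈ 1008.039648.
Since α = 2/3 < 1, p = c/n^{2/3} ≫ 1/n is above the triangle threshold p ~ 1/n. Asymptotically E[X] ~ (c³/6)·n^{3(1−α)} = (3³/6)·n^{1} → ∞; triangles are abundant w.h.p.

E[X] ≈ 1008.039648; in regime p = Θ(1/n^{2/3}) E[X] diverges (above the triangle threshold p ~ 1/n).


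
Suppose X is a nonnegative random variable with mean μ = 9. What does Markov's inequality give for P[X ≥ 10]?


μ = E[X] = 9, a = 10.
Markov: P[X ≥ 10] ≤ μ/a = (9)/10 = 9/10.
Numerically: ≈ 0.9000.
(Since a = 10 > μ = 9.0000, the bound 9/10 is < 1 and informative.)

P[X ≥ 10] ≤ 9/10 ≈ 0.9000.


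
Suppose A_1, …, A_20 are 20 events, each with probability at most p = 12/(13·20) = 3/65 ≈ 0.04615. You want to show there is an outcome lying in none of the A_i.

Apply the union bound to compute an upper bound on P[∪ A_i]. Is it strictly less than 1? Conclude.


Union bound: P[∪_{i=1}^{20} A_i] ≤ Σ_i P[A_i] ≤ 20·p = 20·(3/65) = 12/13.
Numerically: 12/13 ≈ 0.92308.
Is 12/13 < 1? YES.
Since P[∪ A_i] ≤ 12/13 < 1, the complement has P[∩ A_i^c] ≥ 1 − 12/13 = 1/13 > 0, so some outcome avoids every A_i.

20·p = 12/13 ≈ 0.92308; existence CERTIFIED by the union bound.


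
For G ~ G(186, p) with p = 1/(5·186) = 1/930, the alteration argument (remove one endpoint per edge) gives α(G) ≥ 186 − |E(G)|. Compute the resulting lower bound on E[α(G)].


E[|E(G)|] = C(186, 2)·p = 17205 · (1/930) = 37/2.
E[α(G)] ≥ n − E[|E(G)|] = 186 − 37/2 = 335/2.
Numerically: ≈ 167.500.
(This is only a lower bound; the true E[α(G)] may be larger.)

E[α(G)] ≥ 335/2 ≈ 167.500.


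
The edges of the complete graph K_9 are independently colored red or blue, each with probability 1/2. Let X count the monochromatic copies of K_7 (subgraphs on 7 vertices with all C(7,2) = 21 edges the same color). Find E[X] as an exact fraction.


Let X = Σ_S X_S over the C(9, 7) = 36 subsets S of size 7, where X_S = 1 if the K_7 on S is monochromatic.
For a fixed S, the K_7 on S has C(7, 2) = 21 edges. P[all 21 edges red] = (1/2)^21, and likewise for blue, so P[monochromatic] = 2·(1/2)^21 = 2^{1 − 21} = 1/1048576.
By linearity of expectation: E[X] = C(9, 7) · 2^{1 − 21} = 36 · 1/1048576 = 9/262144.
Numerically: E[X] ≈ 0.0000.

E[X] = C(9,7)·2^(1−C(7,2)) = 9/262144 ≈ 0.0000.


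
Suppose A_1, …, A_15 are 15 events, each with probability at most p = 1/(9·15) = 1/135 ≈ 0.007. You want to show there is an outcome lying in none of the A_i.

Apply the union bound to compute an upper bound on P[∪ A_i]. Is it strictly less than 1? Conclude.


Union bound: P[∪_{i=1}^{15} A_i] ≤ Σ_i P[A_i] ≤ 15·p = 15·(1/135) = 1/9.
Numerically: 1/9 ≈ 0.111.
Is 1/9 < 1? YES.
Since P[∪ A_i] ≤ 1/9 < 1, the complement has P[∩ A_i^c] ≥ 1 − 1/9 = 8/9 > 0, so some outcome avoids every A_i.

15·p = 1/9 ≈ 0.111; existence CERTIFIED by the union bound.


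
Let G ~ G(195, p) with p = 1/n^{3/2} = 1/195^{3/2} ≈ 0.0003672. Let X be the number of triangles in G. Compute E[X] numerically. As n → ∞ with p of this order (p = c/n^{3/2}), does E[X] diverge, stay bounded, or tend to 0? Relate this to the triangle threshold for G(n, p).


Number of potential triangles: C(195, 3) = 1216865.
Each occurs with probability p³ ≈ (0.0003672)³ ≈ 4.952725e-11.
By linearity: E[X] = C(195, 3)·p³ ≈ 1216865 · 4.952725e-11 ≈ 0.0001.
Since α = 3/2 > 1, p = c/n^{3/2} = o(1/n) is below the triangle threshold p ~ 1/n. Asymptotically E[X] ~ (c³/6)·n^{3(1−α)} = (1³/6)·n^{-1.5} → 0, so by Markov's inequality G has no triangles w.h.p.

E[X] ≈ 0.0001; in regime p = Θ(1/n^{3/2}) E[X] tends to 0 (below the triangle threshold p ~ 1/n).


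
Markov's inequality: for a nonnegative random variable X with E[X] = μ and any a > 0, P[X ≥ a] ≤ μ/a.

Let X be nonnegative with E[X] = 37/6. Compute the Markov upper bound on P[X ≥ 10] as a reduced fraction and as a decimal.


μ = E[X] = 37/6, a = 10.
Markov: P[X ≥ 10] ≤ μ/a = (37/6)/10 = 37/60.
Numerically: ≈ 0.6167.
(Since a = 10 > μ = 6.1667, the bound 37/60 is < 1 and informative.)

P[X ≥ 10] ≤ 37/60 ≈ 0.6167.


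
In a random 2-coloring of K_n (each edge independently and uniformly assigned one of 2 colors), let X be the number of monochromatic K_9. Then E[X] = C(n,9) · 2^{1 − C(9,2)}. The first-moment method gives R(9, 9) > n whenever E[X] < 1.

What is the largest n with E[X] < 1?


We need C(n, 9) · 2^{1 − 36} < 1, i.e. C(n, 9) < 2^{36 − 1} = 34359738368.
Check values of n near the boundary:
  n = 62: C(62, 9) = 20286591270; 20286591270 < 34359738368? YES
  n = 63: C(63, 9) = 23667689815; 23667689815 < 34359738368? YES
  n = 64: C(64, 9) = 27540584512; 27540584512 < 34359738368? YES
  n = 65: C(65, 9) = 31966749880; 31966749880 < 34359738368? YES
  n = 66: C(66, 9) = 37014131440; 37014131440 < 34359738368? NO
  n = 67: C(67, 9) = 42757703560; 42757703560 < 34359738368? NO
The largest n with C(n, 9) < 34359738368 is n = 65 (where E[X] = 3995843735/4294967296 ≈ 0.930). Hence R(9, 9) > 65, i.e. R(9, 9) ≥ 66.

Largest n = 65; hence R(9, 9) > 65.


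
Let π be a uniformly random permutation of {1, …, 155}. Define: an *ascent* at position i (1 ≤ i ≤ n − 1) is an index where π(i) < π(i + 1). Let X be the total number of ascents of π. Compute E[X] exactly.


Write X = Σ X_I over i = 1, …, 154, with X_I the indicator of one ascent.
There are 154 indicators.
For each fixed i, the pair (π(i), π(i+1)) is a uniformly random ordered pair of distinct values from {1, …, 155}; by symmetry P[π(i) < π(i+1)] = 1/2.
By linearity: E[X] = 154 · (1/2) = (155 − 1) · (1/2) = 77 ≈ 77.0000.

E[X] = 77 = 77.0000.


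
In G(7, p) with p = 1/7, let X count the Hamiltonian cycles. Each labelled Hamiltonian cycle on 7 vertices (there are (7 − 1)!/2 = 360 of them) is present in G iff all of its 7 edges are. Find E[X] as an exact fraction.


K_7 has (7 − 1)!/2 = 360 labelled Hamiltonian cycles.
For each such Hamiltonian cycle H, let X_H = 1 if all 7 edges of H are present in G. Then P[X_H = 1] = p^{7} = (1/7)^{7} = 1/823543.
By linearity: E[X] = Σ_H E[X_H] = 360 · p^{7} = 360 · 1/823543 = 360/823543.
Numerically: E[X] ≈ 0.000437.

E[X] = 360 · (1/7)^{7} = 360/823543 ≈ 0.000437.


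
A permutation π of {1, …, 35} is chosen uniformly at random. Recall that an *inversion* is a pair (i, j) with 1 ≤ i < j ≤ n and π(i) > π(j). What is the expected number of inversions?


Write X = Σ X_I over the C(35, 2) = 595 pairs i < j, with X_I the indicator of one inversion.
There are 595 indicators.
For each fixed pair i < j, the values π(i) and π(j) are two distinct elements of {1, …, 35} in uniformly random order; by symmetry P[π(i) > π(j)] = 1/2.
By linearity: E[X] = 595 · (1/2) = C(35, 2) · (1/2) = 595/2 = 595/2 ≈ 297.5000.

E[X] = 595/2 = 297.5000.


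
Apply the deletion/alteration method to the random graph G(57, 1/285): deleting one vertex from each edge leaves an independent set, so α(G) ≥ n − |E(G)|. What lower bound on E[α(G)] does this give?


E[|E(G)|] = C(57, 2)·p = 1596 · (1/285) = 28/5.
E[α(G)] ≥ n − E[|E(G)|] = 57 − 28/5 = 257/5.
Numerically: ≈ 51.400000.
(This is only a lower bound; the true E[α(G)] may be larger.)

E[α(G)] ≥ 257/5 ≈ 51.400000.


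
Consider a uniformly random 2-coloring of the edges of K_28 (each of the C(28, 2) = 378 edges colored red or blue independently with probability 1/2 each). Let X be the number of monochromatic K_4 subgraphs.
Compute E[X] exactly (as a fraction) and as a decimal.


Let X = Σ_S X_S over the C(28, 4) = 20475 subsets S of size 4, where X_S = 1 if the K_4 on S is monochromatic.
For a fixed S, the K_4 on S has C(4, 2) = 6 edges. P[all 6 edges red] = (1/2)^6, and likewise for blue, so P[monochromatic] = 2·(1/2)^6 = 2^{1 − 6} = 1/32.
By linearity of expectation: E[X] = C(28, 4) · 2^{1 − 6} = 20475 · 1/32 = 20475/32.
Numerically: E[X] ≈ 639.844.

E[X] = C(28,4)·2^(1−C(4,2)) = 20475/32 ≈ 639.844.


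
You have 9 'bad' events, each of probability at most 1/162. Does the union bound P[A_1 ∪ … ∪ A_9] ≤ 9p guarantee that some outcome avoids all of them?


Union bound: P[∪_{i=1}^{9} A_i] ≤ Σ_i P[A_i] ≤ 9·p = 9·(1/162) = 1/18.
Numerically: 1/18 ≈ 0.0555556.
Is 1/18 < 1? YES.
Since P[∪ A_i] ≤ 1/18 < 1, the complement has P[∩ A_i^c] ≥ 1 − 1/18 = 17/18 > 0, so some outcome avoids every A_i.

9·p = 1/18 ≈ 0.0555556; existence CERTIFIED by the union bound.


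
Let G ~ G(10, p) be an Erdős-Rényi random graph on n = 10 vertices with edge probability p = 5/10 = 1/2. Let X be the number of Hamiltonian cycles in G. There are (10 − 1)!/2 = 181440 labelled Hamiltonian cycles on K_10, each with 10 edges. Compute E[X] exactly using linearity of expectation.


K_10 has (10 − 1)!/2 = 181440 labelled Hamiltonian cycles.
For each such Hamiltonian cycle H, let X_H = 1 if all 10 edges of H are present in G. Then P[X_H = 1] = p^{10} = (1/2)^{10} = 1/1024.
By linearity: E[X] = Σ_H E[X_H] = 181440 · p^{10} = 181440 · 1/1024 = 2835/16.
Numerically: E[X] ≈ 177.

E[X] = 181440 · (1/2)^{10} = 2835/16 ≈ 177.


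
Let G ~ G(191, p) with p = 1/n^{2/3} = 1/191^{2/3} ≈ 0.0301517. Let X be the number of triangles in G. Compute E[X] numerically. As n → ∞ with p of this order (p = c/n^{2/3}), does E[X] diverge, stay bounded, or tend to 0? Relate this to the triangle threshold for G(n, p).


Number of potential triangles: C(191, 3) = 1143135.
Each occurs with probability p³ ≈ (0.0301517)³ ≈ 2.74115293e-05.
By linearity: E[X] = C(191, 3)·p³ ≈ 1143135 · 2.74115293e-05 ≈ 31.335079.
Since α = 2/3 < 1, p = c/n^{2/3} ≫ 1/n is above the triangle threshold p ~ 1/n. Asymptotically E[X] ~ (c³/6)·n^{3(1−α)} = (1³/6)·n^{1} → ∞; triangles are abundant w.h.p.

E[X] ≈ 31.335079; in regime p = Θ(1/n^{2/3}) E[X] diverges (above the triangle threshold p ~ 1/n).


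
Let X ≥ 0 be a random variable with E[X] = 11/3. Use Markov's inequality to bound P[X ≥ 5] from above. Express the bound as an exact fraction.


μ = E[X] = 11/3, a = 5.
Markov: P[X ≥ 5] ≤ μ/a = (11/3)/5 = 11/15.
Numerically: ≈ 0.733.
(Since a = 5 > μ = 3.667, the bound 11/15 is < 1 and informative.)

P[X ≥ 5] ≤ 11/15 ≈ 0.733.


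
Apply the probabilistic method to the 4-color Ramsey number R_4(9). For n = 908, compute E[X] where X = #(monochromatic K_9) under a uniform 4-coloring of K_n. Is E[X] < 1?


E[X] = C(908, 9) · 4^{1 − 36} = 1111058428637338083100 · 4^{−35} = 1111058428637338083100/1180591620717411303424.
As a reduced fraction: E[X] = 277764607159334520775/295147905179352825856 ≈ 0.9411031.
Is E[X] < 1? YES.
Since E[X] < 1, there exists a 4-coloring of K_{908} with no monochromatic K_9; hence R_4(9) > 908.

E[X] = 277764607159334520775/295147905179352825856 ≈ 0.9411031; E[X] < 1, so R_4(9) > 908.


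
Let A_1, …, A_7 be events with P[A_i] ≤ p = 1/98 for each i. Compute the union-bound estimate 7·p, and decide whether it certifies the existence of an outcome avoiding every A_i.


Union bound: P[∪_{i=1}^{7} A_i] ≤ Σ_i P[A_i] ≤ 7·p = 7·(1/98) = 1/14.
Numerically: 1/14 ≈ 0.0714286.
Is 1/14 < 1? YES.
Since P[∪ A_i] ≤ 1/14 < 1, the complement has P[∩ A_i^c] ≥ 1 − 1/14 = 13/14 > 0, so some outcome avoids every A_i.

7·p = 1/14 ≈ 0.0714286; existence CERTIFIED by the union bound.


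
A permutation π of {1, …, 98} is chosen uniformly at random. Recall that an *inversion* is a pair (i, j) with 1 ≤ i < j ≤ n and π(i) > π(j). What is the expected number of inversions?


Write X = Σ X_I over the C(98, 2) = 4753 pairs i < j, with X_I the indicator of one inversion.
There are 4753 indicators.
For each fixed pair i < j, the values π(i) and π(j) are two distinct elements of {1, …, 98} in uniformly random order; by symmetry P[π(i) > π(j)] = 1/2.
By linearity: E[X] = 4753 · (1/2) = C(98, 2) · (1/2) = 4753/2 = 4753/2 ≈ 2376.50000.

E[X] = 4753/2 = 2376.50000.


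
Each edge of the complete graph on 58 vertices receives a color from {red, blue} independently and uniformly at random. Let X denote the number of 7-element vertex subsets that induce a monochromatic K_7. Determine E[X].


Let X = Σ_S X_S over the C(58, 7) = 300674088 subsets S of size 7, where X_S = 1 if the K_7 on S is monochromatic.
For a fixed S, the K_7 on S has C(7, 2) = 21 edges. P[all 21 edges red] = (1/2)^21, and likewise for blue, so P[monochromatic] = 2·(1/2)^21 = 2^{1 − 21} = 1/1048576.
By linearity: E[X] = C(58, 7) · 2^{1 − 21} = 300674088 · 1/1048576 = 37584261/131072.
Numerically: E[X] ≈ 286.74516.

E[X] = C(58,7)·2^(1−C(7,2)) = 37584261/131072 ≈ 286.74516.


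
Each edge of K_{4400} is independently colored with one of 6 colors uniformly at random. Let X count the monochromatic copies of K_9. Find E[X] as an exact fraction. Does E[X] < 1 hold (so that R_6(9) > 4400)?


E[X] = C(4400, 9) · 6^{1 − 36} = 1689489304164437494711163600 · 6^{−35} = 1689489304164437494711163600/1719070799748422591028658176.
As a reduced fraction: E[X] = 105593081510277343419447725/107441924984276411939291136 ≈ 0.9828.
Is E[X] < 1? YES.
Since E[X] < 1, there exists a 6-coloring of K_{4400} with no monochromatic K_9; hence R_6(9) > 4400.

E[X] = 105593081510277343419447725/107441924984276411939291136 ≈ 0.9828; E[X] < 1, so R_6(9) > 4400.


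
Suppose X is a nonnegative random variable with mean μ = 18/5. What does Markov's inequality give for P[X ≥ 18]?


μ = E[X] = 18/5, a = 18.
Markov: P[X ≥ 18] ≤ μ/a = (18/5)/18 = 1/5.
Numerically: ≈ 0.20000.
(Since a = 18 > μ = 3.60000, the bound 1/5 is < 1 and informative.)

P[X ≥ 18] ≤ 1/5 ≈ 0.20000.


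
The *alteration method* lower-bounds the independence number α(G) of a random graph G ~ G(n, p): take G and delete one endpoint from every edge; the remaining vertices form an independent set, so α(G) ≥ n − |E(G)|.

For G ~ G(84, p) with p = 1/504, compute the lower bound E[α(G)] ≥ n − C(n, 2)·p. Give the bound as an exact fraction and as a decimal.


E[|E(G)|] = C(84, 2)·p = 3486 · (1/504) = 83/12.
E[α(G)] ≥ n − E[|E(G)|] = 84 − 83/12 = 925/12.
Numerically: ≈ 77.083333.
(This is only a lower bound; the true E[α(G)] may be larger.)

E[α(G)] ≥ 925/12 ≈ 77.083333.


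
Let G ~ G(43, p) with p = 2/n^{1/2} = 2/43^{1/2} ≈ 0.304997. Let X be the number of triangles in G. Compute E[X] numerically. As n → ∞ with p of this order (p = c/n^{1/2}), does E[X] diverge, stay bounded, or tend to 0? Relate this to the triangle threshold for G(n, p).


Number of potential triangles: C(43, 3) = 12341.
Each occurs with probability p³ ≈ (0.304997)³ ≈ 2.83718270e-02.
By linearity: E[X] = C(43, 3)·p³ ≈ 12341 · 2.83718270e-02 ≈ 350.136717.
Since α = 1/2 < 1, p = c/n^{1/2} ≫ 1/n is above the triangle threshold p ~ 1/n. Asymptotically E[X] ~ (c³/6)·n^{3(1−α)} = (2³/6)·n^{1.5} → ∞; triangles are abundant w.h.p.

E[X] ≈ 350.136717; in regime p = Θ(1/n^{1/2}) E[X] diverges (above the triangle threshold p ~ 1/n).


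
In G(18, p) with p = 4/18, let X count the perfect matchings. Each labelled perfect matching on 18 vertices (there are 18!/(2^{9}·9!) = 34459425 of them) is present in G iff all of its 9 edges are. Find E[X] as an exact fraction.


K_18 has 18!/(2^{9}·9!) = 34459425 labelled perfect matchings.
For each such perfect matching H, let X_H = 1 if all 9 edges of H are present in G. Then P[X_H = 1] = p^{9} = (2/9)^{9} = 512/387420489.
By linearity: E[X] = Σ_H E[X_H] = 34459425 · p^{9} = 34459425 · 512/387420489 = 217817600/4782969.
Numerically: E[X] ≈ 45.5402.

E[X] = 34459425 · (2/9)^{9} = 217817600/4782969 ≈ 45.5402.


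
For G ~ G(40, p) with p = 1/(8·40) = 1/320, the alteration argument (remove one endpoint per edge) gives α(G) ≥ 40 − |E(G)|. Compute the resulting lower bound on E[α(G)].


E[|E(G)|] = C(40, 2)·p = 780 · (1/320) = 39/16.
E[α(G)] ≥ n − E[|E(G)|] = 40 − 39/16 = 601/16.
Numerically: ≈ 37.562.
(This is only a lower bound; the true E[α(G)] may be larger.)

E[α(G)] ≥ 601/16 ≈ 37.562.


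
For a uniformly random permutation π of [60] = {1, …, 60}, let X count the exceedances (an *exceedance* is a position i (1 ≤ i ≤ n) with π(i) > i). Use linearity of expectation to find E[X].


Write X = Σ_{i=1}^{60} X_i, where X_i = 1_{π(i) > i}.
For each fixed i, π(i) is uniform over {1, …, 60} (marginal of a uniform permutation), so P[π(i) > i] = (n − i)/n. Summing: Σ_{i=1}^{60} (n − i)/n = (0 + 1 + … + 59)/60 = 60(60 − 1)/(2·60) = (60 − 1)/2.
Hence E[X] = Σ_{i=1}^{60} (60 − i)/60 = 59/2 ≈ 29.50000.

E[X] = 59/2 = 29.50000.


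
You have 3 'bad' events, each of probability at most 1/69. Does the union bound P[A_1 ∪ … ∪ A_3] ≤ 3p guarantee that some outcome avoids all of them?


Union bound: P[∪_{i=1}^{3} A_i] ≤ Σ_i P[A_i] ≤ 3·p = 3·(1/69) = 1/23.
Numerically: 1/23 ≈ 0.043.
Is 1/23 < 1? YES.
Since P[∪ A_i] ≤ 1/23 < 1, the complement has P[∩ A_i^c] ≥ 1 − 1/23 = 22/23 > 0, so some outcome avoids every A_i.

3·p = 1/23 ≈ 0.043; existence CERTIFIED by the union bound.


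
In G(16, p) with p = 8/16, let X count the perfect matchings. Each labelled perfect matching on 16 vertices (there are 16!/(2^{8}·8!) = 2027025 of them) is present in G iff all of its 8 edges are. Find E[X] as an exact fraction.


K_16 has 16!/(2^{8}·8!) = 2027025 labelled perfect matchings.
For each such perfect matching H, let X_H = 1 if all 8 edges of H are present in G. Then P[X_H = 1] = p^{8} = (1/2)^{8} = 1/256.
Summing the indicators: E[X] = Σ_H E[X_H] = 2027025 · p^{8} = 2027025 · 1/256 = 2027025/256.
Numerically: E[X] ≈ 7918.1.

E[X] = 2027025 · (1/2)^{8} = 2027025/256 ≈ 7918.1.


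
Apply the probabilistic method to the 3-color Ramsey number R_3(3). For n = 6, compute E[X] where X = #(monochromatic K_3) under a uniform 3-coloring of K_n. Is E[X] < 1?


E[X] = C(6, 3) · 3^{1 − 3} = 20 · 3^{−2} = 20/9.
As a reduced fraction: E[X] = 20/9 ≈ 2.2222222.
Is E[X] < 1? NO.
Since E[X] ≥ 1, the first-moment bound is inconclusive at n = 6; it does NOT by itself certify R_3(3) > 6.

E[X] = 20/9 ≈ 2.2222222; E[X] ≥ 1; first-moment method inconclusive here.


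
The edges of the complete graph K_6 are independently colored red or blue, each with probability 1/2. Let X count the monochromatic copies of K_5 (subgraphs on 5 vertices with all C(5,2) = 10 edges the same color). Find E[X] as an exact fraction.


Let X = Σ_S X_S over the C(6, 5) = 6 subsets S of size 5, where X_S = 1 if the K_5 on S is monochromatic.
For a fixed S, the K_5 on S has C(5, 2) = 10 edges. P[all 10 edges red] = (1/2)^10, and likewise for blue, so P[monochromatic] = 2·(1/2)^10 = 2^{1 − 10} = 1/512.
Summing: E[X] = C(6, 5) · 2^{1 − 10} = 6 · 1/512 = 3/256.
Numerically: E[X] ≈ 0.012.

E[X] = C(6,5)·2^(1−C(5,2)) = 3/256 ≈ 0.012.


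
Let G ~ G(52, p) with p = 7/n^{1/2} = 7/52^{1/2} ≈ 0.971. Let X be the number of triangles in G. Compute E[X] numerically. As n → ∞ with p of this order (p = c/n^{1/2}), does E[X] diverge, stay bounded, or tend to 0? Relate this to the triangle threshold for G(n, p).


Number of potential triangles: C(52, 3) = 22100.
Each occurs with probability p³ ≈ (0.971)³ ≈ 9.14722e-01.
By linearity: E[X] = C(52, 3)·p³ ≈ 22100 · 9.14722e-01 ≈ 20215.355.
Since α = 1/2 < 1, p = c/n^{1/2} ≫ 1/n is above the triangle threshold p ~ 1/n. Asymptotically E[X] ~ (c³/6)·n^{3(1−α)} = (7³/6)·n^{1.5} → ∞; triangles are abundant w.h.p.

E[X] ≈ 20215.355; in regime p = Θ(1/n^{1/2}) E[X] diverges (above the triangle threshold p ~ 1/n).


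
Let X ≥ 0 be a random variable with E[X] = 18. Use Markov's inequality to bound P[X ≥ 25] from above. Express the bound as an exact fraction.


μ = E[X] = 18, a = 25.
Markov: P[X ≥ 25] ≤ μ/a = (18)/25 = 18/25.
Numerically: ≈ 0.7200.
(Since a = 25 > μ = 18.0000, the bound 18/25 is < 1 and informative.)

P[X ≥ 25] ≤ 18/25 ≈ 0.7200.


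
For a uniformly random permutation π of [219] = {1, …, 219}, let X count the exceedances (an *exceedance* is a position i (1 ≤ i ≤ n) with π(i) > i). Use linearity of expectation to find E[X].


Write X = Σ_{i=1}^{219} X_i, where X_i = 1_{π(i) > i}.
For each fixed i, π(i) is uniform over {1, …, 219} (marginal of a uniform permutation), so P[π(i) > i] = (n − i)/n. Summing: Σ_{i=1}^{219} (n − i)/n = (0 + 1 + … + 218)/219 = 219(219 − 1)/(2·219) = (219 − 1)/2.
Hence E[X] = Σ_{i=1}^{219} (219 − i)/219 = 109 ≈ 109.000.

E[X] = 109 = 109.000.


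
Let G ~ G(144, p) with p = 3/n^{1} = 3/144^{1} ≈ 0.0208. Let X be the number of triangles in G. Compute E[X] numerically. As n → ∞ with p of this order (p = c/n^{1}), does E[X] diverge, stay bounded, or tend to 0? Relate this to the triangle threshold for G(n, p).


Number of potential triangles: C(144, 3) = 487344.
Each occurs with probability p³ ≈ (0.0208)³ ≈ 9.04225e-06.
By linearity: E[X] = C(144, 3)·p³ ≈ 487344 · 9.04225e-06 ≈ 4.407.
Here α = 1, so p = 3/n is exactly at the triangle threshold p ~ 1/n. Asymptotically E[X] → c³/6 = 3³/6 = 9/2 ≈ 4.500, a bounded constant. In this regime the triangle count is asymptotically Poisson(c³/6).

E[X] ≈ 4.407; in regime p = Θ(1/n^{1}) E[X] stays bounded (at the triangle threshold p ~ 1/n).


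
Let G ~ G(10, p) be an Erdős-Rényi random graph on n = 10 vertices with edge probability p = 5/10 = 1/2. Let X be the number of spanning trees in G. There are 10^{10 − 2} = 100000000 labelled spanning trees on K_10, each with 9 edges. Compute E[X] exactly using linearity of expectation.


K_10 has 10^{10 − 2} = 100000000 labelled spanning trees.
For each such spanning tree H, let X_H = 1 if all 9 edges of H are present in G. Then P[X_H = 1] = p^{9} = (1/2)^{9} = 1/512.
By linearity: E[X] = Σ_H E[X_H] = 100000000 · p^{9} = 100000000 · 1/512 = 390625/2.
Numerically: E[X] ≈ 1.953e+05.

E[X] = 100000000 · (1/2)^{9} = 390625/2 ≈ 1.953e+05.


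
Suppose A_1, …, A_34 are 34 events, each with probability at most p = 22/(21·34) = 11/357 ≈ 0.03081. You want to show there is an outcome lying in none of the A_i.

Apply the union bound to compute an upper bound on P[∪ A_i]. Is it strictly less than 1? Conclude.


Union bound: P[∪_{i=1}^{34} A_i] ≤ Σ_i P[A_i] ≤ 34·p = 34·(11/357) = 22/21.
Numerically: 22/21 ≈ 1.04762.
Is 22/21 < 1? NO.
Since the bound 22/21 is ≥ 1, the union bound is uninformative here; it does NOT by itself certify existence.

34·p = 22/21 ≈ 1.04762; existence NOT certified by the union bound.
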